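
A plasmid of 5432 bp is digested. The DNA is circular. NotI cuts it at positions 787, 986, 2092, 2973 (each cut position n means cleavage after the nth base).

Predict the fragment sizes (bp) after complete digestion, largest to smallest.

3246, 1106, 881, 199 bp

Circular molecule, 4 cuts → 4 fragments:
  986 − 787 = 199 bp
  2092 − 986 = 1106 bp
  2973 − 2092 = 881 bp
  wrap: 5432 − 2973 + 787 = 3246 bp
Sorted largest to smallest: 3246, 1106, 881, 199 bp.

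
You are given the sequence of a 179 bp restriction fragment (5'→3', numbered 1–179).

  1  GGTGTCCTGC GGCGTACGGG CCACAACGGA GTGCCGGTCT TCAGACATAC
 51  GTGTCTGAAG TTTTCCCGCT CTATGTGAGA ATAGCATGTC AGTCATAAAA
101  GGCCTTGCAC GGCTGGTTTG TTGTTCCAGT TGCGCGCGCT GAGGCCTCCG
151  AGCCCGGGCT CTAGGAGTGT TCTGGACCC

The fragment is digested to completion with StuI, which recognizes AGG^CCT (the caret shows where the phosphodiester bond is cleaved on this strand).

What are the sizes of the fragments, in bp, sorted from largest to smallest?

102, 42, 35 bp

StuI sites (AGGCCT) start at positions 100, 142.
StuI cuts after base 3 of each site, so after positions 102, 144.
Linear molecule, 2 cuts → 3 fragments:
  1–102 → 102 bp
  103–144 → 42 bp
  145–179 → 35 bp
Sorted largest to smallest: 102, 42, 35 bp.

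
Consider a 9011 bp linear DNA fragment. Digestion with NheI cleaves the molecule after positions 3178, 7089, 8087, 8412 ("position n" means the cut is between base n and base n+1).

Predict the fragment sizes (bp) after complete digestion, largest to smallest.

3911, 3178, 998, 599, 325 bp

Linear molecule, 4 cuts → 5 fragments:
  3178 − 0 = 3178 bp
  7089 − 3178 = 3911 bp
  8087 − 7089 = 998 bp
  8412 − 8087 = 325 bp
  9011 − 8412 = 599 bp
Sorted largest to smallest: 3911, 3178, 998, 599, 325 bp.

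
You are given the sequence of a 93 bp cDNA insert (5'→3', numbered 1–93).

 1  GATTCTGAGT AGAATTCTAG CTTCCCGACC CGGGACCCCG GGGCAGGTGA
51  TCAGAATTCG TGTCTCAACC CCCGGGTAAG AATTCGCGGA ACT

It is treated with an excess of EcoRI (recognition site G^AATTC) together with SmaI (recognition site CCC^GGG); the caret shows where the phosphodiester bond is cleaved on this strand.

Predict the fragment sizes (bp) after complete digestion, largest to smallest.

EcoRI sites (GAATTC) start at positions 12, 54, 80.
EcoRI cuts after the first base of each site, so after positions 12, 54, 80.
SmaI sites (CCCGGG) start at positions 29, 37, 71.
SmaI cuts after base 3 of each site, so after positions 31, 39, 73.
Combined cut positions: 12, 31, 39, 54, 73, 80.
Linear molecule, 6 cuts → 7 fragments:
  1–12 → 12 bp
  13–31 → 19 bp
  32–39 → 8 bp
  40–54 → 15 bp
  55–73 → 19 bp
  74–80 → 7 bp
  81–93 → 13 bp
Sorted largest to smallest: 19, 19, 15, 13, 12, 8, 7 bp.

19, 19, 15, 13, 12, 8, 7 bp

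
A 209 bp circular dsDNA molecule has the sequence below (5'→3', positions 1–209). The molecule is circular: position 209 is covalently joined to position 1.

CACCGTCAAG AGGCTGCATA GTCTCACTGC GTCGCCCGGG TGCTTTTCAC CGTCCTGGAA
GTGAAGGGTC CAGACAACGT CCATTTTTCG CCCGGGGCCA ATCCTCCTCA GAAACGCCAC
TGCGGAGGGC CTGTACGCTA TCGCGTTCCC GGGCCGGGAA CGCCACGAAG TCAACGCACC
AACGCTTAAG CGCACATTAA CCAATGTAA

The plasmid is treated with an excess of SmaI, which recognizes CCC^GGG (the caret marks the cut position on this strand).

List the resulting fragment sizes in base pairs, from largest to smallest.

SmaI sites (CCCGGG) start at positions 35, 91, 148.
SmaI cuts after base 3 of each site, so after positions 37, 93, 150.
Circular molecule, 3 cuts → 3 fragments:
  38–93 → 56 bp
  94–150 → 57 bp
  151–209 then 1–37 → 59 + 37 = 96 bp
Sorted largest to smallest: 96, 57, 56 bp.

96, 57, 56 bp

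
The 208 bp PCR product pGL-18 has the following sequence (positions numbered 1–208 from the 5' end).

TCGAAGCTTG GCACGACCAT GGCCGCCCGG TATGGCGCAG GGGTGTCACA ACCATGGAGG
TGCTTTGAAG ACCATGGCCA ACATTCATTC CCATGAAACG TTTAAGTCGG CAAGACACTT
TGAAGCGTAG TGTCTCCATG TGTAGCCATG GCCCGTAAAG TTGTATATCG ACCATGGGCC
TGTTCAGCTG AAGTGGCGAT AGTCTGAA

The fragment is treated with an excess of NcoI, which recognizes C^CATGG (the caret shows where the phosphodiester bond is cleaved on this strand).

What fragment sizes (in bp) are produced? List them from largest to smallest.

NcoI sites (CCATGG) start at positions 17, 52, 72, 146, 172.
NcoI cuts after the first base of each site, so after positions 17, 52, 72, 146, 172.
Linear molecule, 5 cuts → 6 fragments:
  1–17 → 17 bp
  18–52 → 35 bp
  53–72 → 20 bp
  73–146 → 74 bp
  147–172 → 26 bp
  173–208 → 36 bp
Sorted largest to smallest: 74, 36, 35, 26, 20, 17 bp.

74, 36, 35, 26, 20, 17 bp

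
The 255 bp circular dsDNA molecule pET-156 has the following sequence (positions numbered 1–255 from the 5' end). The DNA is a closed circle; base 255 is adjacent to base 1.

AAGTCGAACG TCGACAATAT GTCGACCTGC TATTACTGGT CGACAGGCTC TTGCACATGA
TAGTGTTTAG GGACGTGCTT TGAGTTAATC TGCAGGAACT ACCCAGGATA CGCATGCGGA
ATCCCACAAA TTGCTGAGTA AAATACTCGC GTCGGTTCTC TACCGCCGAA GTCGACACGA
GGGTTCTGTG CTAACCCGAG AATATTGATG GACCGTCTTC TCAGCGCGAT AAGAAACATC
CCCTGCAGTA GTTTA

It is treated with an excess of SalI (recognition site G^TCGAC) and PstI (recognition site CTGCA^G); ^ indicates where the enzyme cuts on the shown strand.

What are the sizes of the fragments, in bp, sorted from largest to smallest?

SalI sites (GTCGAC) start at positions 10, 21, 39, 171.
SalI cuts after the first base of each site, so after positions 10, 21, 39, 171.
PstI sites (CTGCAG) start at positions 90, 243.
PstI cuts after base 5 of each site (before the last base), so after positions 94, 247.
Combined cut positions: 10, 21, 39, 94, 171, 247.
Circular molecule, 6 cuts → 6 fragments:
  11–21 → 11 bp
  22–39 → 18 bp
  40–94 → 55 bp
  95–171 → 77 bp
  172–247 → 76 bp
  248–255 then 1–10 → 8 + 10 = 18 bp
Sorted largest to smallest: 77, 76, 55, 18, 18, 11 bp.

77, 76, 55, 18, 18, 11 bp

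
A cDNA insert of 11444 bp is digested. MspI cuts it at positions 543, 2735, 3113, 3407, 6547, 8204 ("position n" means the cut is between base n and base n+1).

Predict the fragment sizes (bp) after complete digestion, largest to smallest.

Linear molecule, 6 cuts → 7 fragments:
  543 − 0 = 543 bp
  2735 − 543 = 2192 bp
  3113 − 2735 = 378 bp
  3407 − 3113 = 294 bp
  6547 − 3407 = 3140 bp
  8204 − 6547 = 1657 bp
  11444 − 8204 = 3240 bp
Sorted largest to smallest: 3240, 3140, 2192, 1657, 543, 378, 294 bp.

3240, 3140, 2192, 1657, 543, 378, 294 bp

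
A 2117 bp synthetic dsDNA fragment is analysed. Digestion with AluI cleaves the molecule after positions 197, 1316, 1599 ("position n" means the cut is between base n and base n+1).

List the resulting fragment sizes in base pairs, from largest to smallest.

1119, 518, 283, 197 bp

Linear molecule, 3 cuts → 4 fragments:
  197 − 0 = 197 bp
  1316 − 197 = 1119 bp
  1599 − 1316 = 283 bp
  2117 − 1599 = 518 bp
Sorted largest to smallest: 1119, 518, 283, 197 bp.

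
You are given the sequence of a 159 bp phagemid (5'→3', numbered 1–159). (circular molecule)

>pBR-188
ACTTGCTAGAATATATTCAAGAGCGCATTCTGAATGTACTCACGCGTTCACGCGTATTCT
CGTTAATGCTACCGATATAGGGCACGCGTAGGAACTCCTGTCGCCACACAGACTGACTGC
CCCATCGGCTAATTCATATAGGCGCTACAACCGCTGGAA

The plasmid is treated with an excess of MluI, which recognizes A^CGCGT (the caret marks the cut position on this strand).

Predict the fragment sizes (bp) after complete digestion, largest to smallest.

MluI sites (ACGCGT) start at positions 42, 50, 84.
MluI cuts after the first base of each site, so after positions 42, 50, 84.
Circular molecule, 3 cuts → 3 fragments:
  43–50 → 8 bp
  51–84 → 34 bp
  85–159 then 1–42 → 75 + 42 = 117 bp
Sorted largest to smallest: 117, 34, 8 bp.

117, 34, 8 bp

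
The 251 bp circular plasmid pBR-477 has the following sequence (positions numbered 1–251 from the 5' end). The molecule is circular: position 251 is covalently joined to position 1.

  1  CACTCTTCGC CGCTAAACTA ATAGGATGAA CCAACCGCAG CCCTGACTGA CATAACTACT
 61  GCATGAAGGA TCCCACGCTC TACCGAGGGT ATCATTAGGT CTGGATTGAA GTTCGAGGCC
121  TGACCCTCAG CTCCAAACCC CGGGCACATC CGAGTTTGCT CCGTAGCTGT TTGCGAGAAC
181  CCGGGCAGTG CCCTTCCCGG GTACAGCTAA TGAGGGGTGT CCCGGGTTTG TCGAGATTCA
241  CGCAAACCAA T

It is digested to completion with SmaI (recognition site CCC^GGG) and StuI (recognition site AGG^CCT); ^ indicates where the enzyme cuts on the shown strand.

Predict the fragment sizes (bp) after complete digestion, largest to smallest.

SmaI sites (CCCGGG) start at positions 139, 180, 196, 221.
SmaI cuts after base 3 of each site, so after positions 141, 182, 198, 223.
The StuI site (AGGCCT) starts at position 116.
StuI cuts after base 3 of each site, so after position 118.
Combined cut positions: 118, 141, 182, 198, 223.
Circular molecule, 5 cuts → 5 fragments:
  119–141 → 23 bp
  142–182 → 41 bp
  183–198 → 16 bp
  199–223 → 25 bp
  224–251 then 1–118 → 28 + 118 = 146 bp
Sorted largest to smallest: 146, 41, 25, 23, 16 bp.

146, 41, 25, 23, 16 bp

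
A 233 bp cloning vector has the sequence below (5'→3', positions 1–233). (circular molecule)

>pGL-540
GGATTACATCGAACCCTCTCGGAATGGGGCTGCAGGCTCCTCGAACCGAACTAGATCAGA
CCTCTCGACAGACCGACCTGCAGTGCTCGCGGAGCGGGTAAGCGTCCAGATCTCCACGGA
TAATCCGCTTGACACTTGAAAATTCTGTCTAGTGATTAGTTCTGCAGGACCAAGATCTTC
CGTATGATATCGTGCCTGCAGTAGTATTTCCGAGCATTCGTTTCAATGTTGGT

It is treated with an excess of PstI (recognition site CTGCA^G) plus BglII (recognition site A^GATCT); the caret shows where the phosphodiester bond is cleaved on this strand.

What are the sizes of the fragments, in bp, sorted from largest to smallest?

PstI sites (CTGCAG) start at positions 30, 78, 162, 196.
PstI cuts after base 5 of each site (before the last base), so after positions 34, 82, 166, 200.
BglII sites (AGATCT) start at positions 108, 173.
BglII cuts after the first base of each site, so after positions 108, 173.
Combined cut positions: 34, 82, 108, 166, 173, 200.
Circular molecule, 6 cuts → 6 fragments:
  35–82 → 48 bp
  83–108 → 26 bp
  109–166 → 58 bp
  167–173 → 7 bp
  174–200 → 27 bp
  201–233 then 1–34 → 33 + 34 = 67 bp
Sorted largest to smallest: 67, 58, 48, 27, 26, 7 bp.

67, 58, 48, 27, 26, 7 bp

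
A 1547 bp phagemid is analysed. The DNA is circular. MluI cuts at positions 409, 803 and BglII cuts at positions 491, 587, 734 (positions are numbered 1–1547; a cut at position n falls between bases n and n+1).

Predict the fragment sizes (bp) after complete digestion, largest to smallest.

1153, 147, 96, 82, 69 bp

Combined cut positions (sorted): 409, 491, 587, 734, 803.
Circular molecule, 5 cuts → 5 fragments:
  491 − 409 = 82 bp
  587 − 491 = 96 bp
  734 − 587 = 147 bp
  803 − 734 = 69 bp
  wrap: 1547 − 803 + 409 = 1153 bp
Sorted largest to smallest: 1153, 147, 96, 82, 69 bp.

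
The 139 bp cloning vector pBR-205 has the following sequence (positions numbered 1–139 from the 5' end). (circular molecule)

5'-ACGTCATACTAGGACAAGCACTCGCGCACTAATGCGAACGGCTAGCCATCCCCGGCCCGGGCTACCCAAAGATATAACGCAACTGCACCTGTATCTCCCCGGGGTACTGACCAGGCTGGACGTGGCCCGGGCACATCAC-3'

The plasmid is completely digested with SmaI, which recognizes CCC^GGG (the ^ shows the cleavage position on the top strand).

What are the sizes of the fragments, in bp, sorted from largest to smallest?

SmaI sites (CCCGGG) start at positions 56, 98, 126.
SmaI cuts after base 3 of each site, so after positions 58, 100, 128.
Circular molecule, 3 cuts → 3 fragments:
  59–100 → 42 bp
  101–128 → 28 bp
  129–139 then 1–58 → 11 + 58 = 69 bp
Sorted largest to smallest: 69, 42, 28 bp.

69, 42, 28 bp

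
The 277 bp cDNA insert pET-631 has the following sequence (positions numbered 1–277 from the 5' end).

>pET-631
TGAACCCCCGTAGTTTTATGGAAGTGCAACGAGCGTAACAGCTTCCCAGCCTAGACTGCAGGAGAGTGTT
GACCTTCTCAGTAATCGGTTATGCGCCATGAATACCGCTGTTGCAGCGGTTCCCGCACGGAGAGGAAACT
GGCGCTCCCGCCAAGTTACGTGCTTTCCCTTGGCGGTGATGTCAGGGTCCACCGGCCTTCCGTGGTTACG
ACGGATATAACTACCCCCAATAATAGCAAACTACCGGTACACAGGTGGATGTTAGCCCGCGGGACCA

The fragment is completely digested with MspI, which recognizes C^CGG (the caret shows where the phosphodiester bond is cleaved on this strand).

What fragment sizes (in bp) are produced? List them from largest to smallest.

192, 52, 33 bp

MspI sites (CCGG) start at positions 192, 244.
MspI cuts after the first base of each site, so after positions 192, 244.
Linear molecule, 2 cuts → 3 fragments:
  1–192 → 192 bp
  193–244 → 52 bp
  245–277 → 33 bp
Sorted largest to smallest: 192, 52, 33 bp.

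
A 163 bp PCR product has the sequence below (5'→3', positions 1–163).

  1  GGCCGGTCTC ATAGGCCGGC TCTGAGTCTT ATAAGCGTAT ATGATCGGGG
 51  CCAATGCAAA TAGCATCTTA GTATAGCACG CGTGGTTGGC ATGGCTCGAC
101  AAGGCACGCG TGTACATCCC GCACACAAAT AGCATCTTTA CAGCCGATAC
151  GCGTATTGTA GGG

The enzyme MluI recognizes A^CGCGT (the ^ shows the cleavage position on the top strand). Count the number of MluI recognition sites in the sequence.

3

ACGCGT occurs starting at positions 78, 106, 149.
MluI cuts at 3 sites.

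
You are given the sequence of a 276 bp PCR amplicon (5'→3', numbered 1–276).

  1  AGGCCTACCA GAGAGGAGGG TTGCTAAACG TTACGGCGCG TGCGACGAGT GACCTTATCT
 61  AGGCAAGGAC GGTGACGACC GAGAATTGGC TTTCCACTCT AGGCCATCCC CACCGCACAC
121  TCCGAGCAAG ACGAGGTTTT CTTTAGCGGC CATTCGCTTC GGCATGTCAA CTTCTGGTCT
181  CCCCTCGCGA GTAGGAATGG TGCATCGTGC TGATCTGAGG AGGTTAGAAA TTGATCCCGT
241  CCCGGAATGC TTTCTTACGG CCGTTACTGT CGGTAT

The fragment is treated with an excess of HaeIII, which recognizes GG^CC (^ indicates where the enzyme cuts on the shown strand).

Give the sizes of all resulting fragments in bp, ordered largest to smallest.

HaeIII sites (GGCC) start at positions 2, 102, 148, 259.
HaeIII cuts after base 2 of each site, so after positions 3, 103, 149, 260.
Linear molecule, 4 cuts → 5 fragments:
  1–3 → 3 bp
  4–103 → 100 bp
  104–149 → 46 bp
  150–260 → 111 bp
  261–276 → 16 bp
Sorted largest to smallest: 111, 100, 46, 16, 3 bp.

111, 100, 46, 16, 3 bp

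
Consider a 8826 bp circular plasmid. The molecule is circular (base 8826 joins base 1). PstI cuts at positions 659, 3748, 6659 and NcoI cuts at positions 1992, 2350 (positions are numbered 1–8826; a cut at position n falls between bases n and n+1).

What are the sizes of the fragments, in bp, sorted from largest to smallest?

2911, 2826, 1398, 1333, 358 bp

Combined cut positions (sorted): 659, 1992, 2350, 3748, 6659.
Circular molecule, 5 cuts → 5 fragments:
  1992 − 659 = 1333 bp
  2350 − 1992 = 358 bp
  3748 − 2350 = 1398 bp
  6659 − 3748 = 2911 bp
  wrap: 8826 − 6659 + 659 = 2826 bp
Sorted largest to smallest: 2911, 2826, 1398, 1333, 358 bp.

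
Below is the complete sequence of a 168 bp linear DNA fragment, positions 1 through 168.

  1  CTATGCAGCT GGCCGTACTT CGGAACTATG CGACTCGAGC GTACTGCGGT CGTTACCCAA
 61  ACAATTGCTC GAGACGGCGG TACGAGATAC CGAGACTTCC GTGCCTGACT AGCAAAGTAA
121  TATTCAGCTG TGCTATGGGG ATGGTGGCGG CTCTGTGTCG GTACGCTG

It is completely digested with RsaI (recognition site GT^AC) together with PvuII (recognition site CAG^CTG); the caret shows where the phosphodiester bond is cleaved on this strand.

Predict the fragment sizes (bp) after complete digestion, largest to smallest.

RsaI sites (GTAC) start at positions 15, 41, 80, 161.
RsaI cuts after base 2 of each site, so after positions 16, 42, 81, 162.
PvuII sites (CAGCTG) start at positions 6, 125.
PvuII cuts after base 3 of each site, so after positions 8, 127.
Combined cut positions: 8, 16, 42, 81, 127, 162.
Linear molecule, 6 cuts → 7 fragments:
  1–8 → 8 bp
  9–16 → 8 bp
  17–42 → 26 bp
  43–81 → 39 bp
  82–127 → 46 bp
  128–162 → 35 bp
  163–168 → 6 bp
Sorted largest to smallest: 46, 39, 35, 26, 8, 8, 6 bp.

46, 39, 35, 26, 8, 8, 6 bp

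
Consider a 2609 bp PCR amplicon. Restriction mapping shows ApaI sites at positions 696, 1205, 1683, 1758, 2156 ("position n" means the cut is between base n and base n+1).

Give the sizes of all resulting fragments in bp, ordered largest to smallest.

696, 509, 478, 453, 398, 75 bp

Linear molecule, 5 cuts → 6 fragments:
  696 − 0 = 696 bp
  1205 − 696 = 509 bp
  1683 − 1205 = 478 bp
  1758 − 1683 = 75 bp
  2156 − 1758 = 398 bp
  2609 − 2156 = 453 bp
Sorted largest to smallest: 696, 509, 478, 453, 398, 75 bp.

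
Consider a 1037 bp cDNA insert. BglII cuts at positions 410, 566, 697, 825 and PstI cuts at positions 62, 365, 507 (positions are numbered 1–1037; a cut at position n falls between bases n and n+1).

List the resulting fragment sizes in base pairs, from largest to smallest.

303, 212, 131, 128, 97, 62, 59, 45 bp

Combined cut positions (sorted): 62, 365, 410, 507, 566, 697, 825.
Linear molecule, 7 cuts → 8 fragments:
  62 − 0 = 62 bp
  365 − 62 = 303 bp
  410 − 365 = 45 bp
  507 − 410 = 97 bp
  566 − 507 = 59 bp
  697 − 566 = 131 bp
  825 − 697 = 128 bp
  1037 − 825 = 212 bp
Sorted largest to smallest: 303, 212, 131, 128, 97, 62, 59, 45 bp.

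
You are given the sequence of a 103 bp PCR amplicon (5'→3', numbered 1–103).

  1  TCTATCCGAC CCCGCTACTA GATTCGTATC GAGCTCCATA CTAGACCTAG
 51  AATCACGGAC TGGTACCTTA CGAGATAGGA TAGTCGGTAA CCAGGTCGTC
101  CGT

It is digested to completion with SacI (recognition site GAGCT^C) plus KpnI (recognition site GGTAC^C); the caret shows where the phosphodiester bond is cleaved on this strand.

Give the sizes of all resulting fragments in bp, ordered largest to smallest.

The SacI site (GAGCTC) starts at position 31.
SacI cuts after base 5 of each site (before the last base), so after position 35.
The KpnI site (GGTACC) starts at position 62.
KpnI cuts after base 5 of each site (before the last base), so after position 66.
Combined cut positions: 35, 66.
Linear molecule, 2 cuts → 3 fragments:
  1–35 → 35 bp
  36–66 → 31 bp
  67–103 → 37 bp
Sorted largest to smallest: 37, 35, 31 bp.

37, 35, 31 bp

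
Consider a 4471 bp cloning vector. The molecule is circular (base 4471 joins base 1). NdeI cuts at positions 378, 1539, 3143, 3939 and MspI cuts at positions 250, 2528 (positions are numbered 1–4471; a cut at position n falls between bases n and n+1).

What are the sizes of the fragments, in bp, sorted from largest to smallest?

Combined cut positions (sorted): 250, 378, 1539, 2528, 3143, 3939.
Circular molecule, 6 cuts → 6 fragments:
  378 − 250 = 128 bp
  1539 − 378 = 1161 bp
  2528 − 1539 = 989 bp
  3143 − 2528 = 615 bp
  3939 − 3143 = 796 bp
  wrap: 4471 − 3939 + 250 = 782 bp
Sorted largest to smallest: 1161, 989, 796, 782, 615, 128 bp.

1161, 989, 796, 782, 615, 128 bp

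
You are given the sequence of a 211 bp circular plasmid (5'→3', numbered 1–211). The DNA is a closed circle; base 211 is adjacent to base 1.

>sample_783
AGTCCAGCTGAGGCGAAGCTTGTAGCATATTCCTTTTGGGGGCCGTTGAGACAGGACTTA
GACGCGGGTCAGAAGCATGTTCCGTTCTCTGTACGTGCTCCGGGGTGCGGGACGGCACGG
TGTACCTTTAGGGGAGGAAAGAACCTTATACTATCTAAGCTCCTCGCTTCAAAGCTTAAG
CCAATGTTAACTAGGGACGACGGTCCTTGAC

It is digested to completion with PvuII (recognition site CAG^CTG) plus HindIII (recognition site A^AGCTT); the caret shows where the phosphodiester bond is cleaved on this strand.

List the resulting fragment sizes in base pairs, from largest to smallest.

156, 46, 9 bp

The PvuII site (CAGCTG) starts at position 5.
PvuII cuts after base 3 of each site, so after position 7.
HindIII sites (AAGCTT) start at positions 16, 172.
HindIII cuts after the first base of each site, so after positions 16, 172.
Combined cut positions: 7, 16, 172.
Circular molecule, 3 cuts → 3 fragments:
  8–16 → 9 bp
  17–172 → 156 bp
  173–211 then 1–7 → 39 + 7 = 46 bp
Sorted largest to smallest: 156, 46, 9 bp.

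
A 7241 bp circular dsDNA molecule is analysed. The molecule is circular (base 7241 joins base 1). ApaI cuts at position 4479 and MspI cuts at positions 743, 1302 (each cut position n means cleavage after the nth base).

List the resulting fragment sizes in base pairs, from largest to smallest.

3505, 3177, 559 bp

Combined cut positions (sorted): 743, 1302, 4479.
Circular molecule, 3 cuts → 3 fragments:
  1302 − 743 = 559 bp
  4479 − 1302 = 3177 bp
  wrap: 7241 − 4479 + 743 = 3505 bp
Sorted largest to smallest: 3505, 3177, 559 bp.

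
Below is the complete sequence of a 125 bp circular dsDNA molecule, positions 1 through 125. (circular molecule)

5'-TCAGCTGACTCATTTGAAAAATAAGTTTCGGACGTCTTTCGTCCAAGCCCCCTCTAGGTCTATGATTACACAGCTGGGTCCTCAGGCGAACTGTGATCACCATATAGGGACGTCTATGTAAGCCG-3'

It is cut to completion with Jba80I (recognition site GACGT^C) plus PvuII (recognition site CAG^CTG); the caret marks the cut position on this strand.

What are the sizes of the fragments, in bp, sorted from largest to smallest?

40, 38, 31, 16 bp

Jba80I sites (GACGTC) start at positions 31, 109.
Jba80I cuts after base 5 of each site (before the last base), so after positions 35, 113.
PvuII sites (CAGCTG) start at positions 2, 71.
PvuII cuts after base 3 of each site, so after positions 4, 73.
Combined cut positions: 4, 35, 73, 113.
Circular molecule, 4 cuts → 4 fragments:
  5–35 → 31 bp
  36–73 → 38 bp
  74–113 → 40 bp
  114–125 then 1–4 → 12 + 4 = 16 bp
Sorted largest to smallest: 40, 38, 31, 16 bp.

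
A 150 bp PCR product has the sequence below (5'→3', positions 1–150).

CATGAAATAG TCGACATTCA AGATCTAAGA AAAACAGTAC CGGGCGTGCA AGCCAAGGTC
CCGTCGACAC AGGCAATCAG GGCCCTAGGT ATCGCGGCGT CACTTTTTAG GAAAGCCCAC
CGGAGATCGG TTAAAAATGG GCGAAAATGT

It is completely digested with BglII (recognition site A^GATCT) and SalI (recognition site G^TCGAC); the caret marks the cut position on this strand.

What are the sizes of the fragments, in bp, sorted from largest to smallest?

87, 42, 11, 10 bp

The BglII site (AGATCT) starts at position 21.
BglII cuts after the first base of each site, so after position 21.
SalI sites (GTCGAC) start at positions 10, 63.
SalI cuts after the first base of each site, so after positions 10, 63.
Combined cut positions: 10, 21, 63.
Linear molecule, 3 cuts → 4 fragments:
  1–10 → 10 bp
  11–21 → 11 bp
  22–63 → 42 bp
  64–150 → 87 bp
Sorted largest to smallest: 87, 42, 11, 10 bp.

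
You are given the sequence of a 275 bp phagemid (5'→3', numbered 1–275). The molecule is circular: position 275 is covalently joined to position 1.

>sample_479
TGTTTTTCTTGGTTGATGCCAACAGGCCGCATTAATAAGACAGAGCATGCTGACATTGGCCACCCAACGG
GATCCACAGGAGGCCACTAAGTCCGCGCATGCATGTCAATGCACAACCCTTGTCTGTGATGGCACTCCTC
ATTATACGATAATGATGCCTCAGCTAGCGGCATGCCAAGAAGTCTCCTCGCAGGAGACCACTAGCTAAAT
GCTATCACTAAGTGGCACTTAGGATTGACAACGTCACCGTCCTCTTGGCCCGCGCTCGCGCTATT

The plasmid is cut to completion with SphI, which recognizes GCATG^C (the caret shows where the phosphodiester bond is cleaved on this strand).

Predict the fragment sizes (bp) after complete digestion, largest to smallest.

SphI sites (GCATGC) start at positions 45, 97, 170.
SphI cuts after base 5 of each site (before the last base), so after positions 49, 101, 174.
Circular molecule, 3 cuts → 3 fragments:
  50–101 → 52 bp
  102–174 → 73 bp
  175–275 then 1–49 → 101 + 49 = 150 bp
Sorted largest to smallest: 150, 73, 52 bp.

150, 73, 52 bp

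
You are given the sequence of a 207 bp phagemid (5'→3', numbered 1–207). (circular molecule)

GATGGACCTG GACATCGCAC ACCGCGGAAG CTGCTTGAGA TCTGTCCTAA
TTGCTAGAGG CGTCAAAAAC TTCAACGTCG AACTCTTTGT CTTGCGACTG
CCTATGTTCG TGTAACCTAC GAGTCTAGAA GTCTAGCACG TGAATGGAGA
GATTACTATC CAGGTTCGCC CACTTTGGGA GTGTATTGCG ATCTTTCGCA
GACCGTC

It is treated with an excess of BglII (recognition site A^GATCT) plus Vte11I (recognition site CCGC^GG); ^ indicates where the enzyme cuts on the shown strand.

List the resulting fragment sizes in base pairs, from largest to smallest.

194, 13 bp

The BglII site (AGATCT) starts at position 38.
BglII cuts after the first base of each site, so after position 38.
The Vte11I site (CCGCGG) starts at position 22.
Vte11I cuts after base 4 of each site, so after position 25.
Combined cut positions: 25, 38.
Circular molecule, 2 cuts → 2 fragments:
  26–38 → 13 bp
  39–207 then 1–25 → 169 + 25 = 194 bp
Sorted largest to smallest: 194, 13 bp.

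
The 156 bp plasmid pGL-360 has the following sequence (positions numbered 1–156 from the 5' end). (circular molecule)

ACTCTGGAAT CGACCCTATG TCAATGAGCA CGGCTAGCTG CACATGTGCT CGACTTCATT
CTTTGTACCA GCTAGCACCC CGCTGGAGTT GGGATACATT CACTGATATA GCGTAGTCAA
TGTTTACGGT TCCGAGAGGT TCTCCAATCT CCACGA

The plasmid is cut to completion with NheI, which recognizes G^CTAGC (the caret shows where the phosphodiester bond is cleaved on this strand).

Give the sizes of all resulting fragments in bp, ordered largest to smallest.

NheI sites (GCTAGC) start at positions 33, 71.
NheI cuts after the first base of each site, so after positions 33, 71.
Circular molecule, 2 cuts → 2 fragments:
  34–71 → 38 bp
  72–156 then 1–33 → 85 + 33 = 118 bp
Sorted largest to smallest: 118, 38 bp.

118, 38 bp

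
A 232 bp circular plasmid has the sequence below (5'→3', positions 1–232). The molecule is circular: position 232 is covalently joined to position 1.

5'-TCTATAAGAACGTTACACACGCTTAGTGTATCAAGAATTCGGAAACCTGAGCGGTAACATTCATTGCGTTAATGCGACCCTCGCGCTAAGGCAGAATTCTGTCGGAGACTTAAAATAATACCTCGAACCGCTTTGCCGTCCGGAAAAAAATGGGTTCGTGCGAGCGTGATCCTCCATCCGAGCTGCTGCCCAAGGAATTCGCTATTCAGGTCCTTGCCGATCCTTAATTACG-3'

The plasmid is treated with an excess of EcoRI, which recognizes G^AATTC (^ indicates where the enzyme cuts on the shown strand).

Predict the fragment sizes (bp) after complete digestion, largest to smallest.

101, 72, 59 bp

EcoRI sites (GAATTC) start at positions 35, 94, 195.
EcoRI cuts after the first base of each site, so after positions 35, 94, 195.
Circular molecule, 3 cuts → 3 fragments:
  36–94 → 59 bp
  95–195 → 101 bp
  196–232 then 1–35 → 37 + 35 = 72 bp
Sorted largest to smallest: 101, 72, 59 bp.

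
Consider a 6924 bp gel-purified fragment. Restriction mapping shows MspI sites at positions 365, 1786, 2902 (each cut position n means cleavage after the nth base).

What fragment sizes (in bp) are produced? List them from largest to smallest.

4022, 1421, 1116, 365 bp

Linear molecule, 3 cuts → 4 fragments:
  365 − 0 = 365 bp
  1786 − 365 = 1421 bp
  2902 − 1786 = 1116 bp
  6924 − 2902 = 4022 bp
Sorted largest to smallest: 4022, 1421, 1116, 365 bp.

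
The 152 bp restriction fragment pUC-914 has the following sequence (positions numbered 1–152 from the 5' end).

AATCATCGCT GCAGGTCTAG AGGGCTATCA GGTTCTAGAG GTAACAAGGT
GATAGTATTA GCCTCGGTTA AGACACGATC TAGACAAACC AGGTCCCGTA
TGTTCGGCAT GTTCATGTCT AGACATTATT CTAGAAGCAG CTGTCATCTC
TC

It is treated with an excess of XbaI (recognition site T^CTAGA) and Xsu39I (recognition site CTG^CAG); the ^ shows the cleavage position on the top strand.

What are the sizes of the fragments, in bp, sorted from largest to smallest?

XbaI sites (TCTAGA) start at positions 16, 34, 79, 118, 130.
XbaI cuts after the first base of each site, so after positions 16, 34, 79, 118, 130.
The Xsu39I site (CTGCAG) starts at position 9.
Xsu39I cuts after base 3 of each site, so after position 11.
Combined cut positions: 11, 16, 34, 79, 118, 130.
Linear molecule, 6 cuts → 7 fragments:
  1–11 → 11 bp
  12–16 → 5 bp
  17–34 → 18 bp
  35–79 → 45 bp
  80–118 → 39 bp
  119–130 → 12 bp
  131–152 → 22 bp
Sorted largest to smallest: 45, 39, 22, 18, 12, 11, 5 bp.

45, 39, 22, 18, 12, 11, 5 bp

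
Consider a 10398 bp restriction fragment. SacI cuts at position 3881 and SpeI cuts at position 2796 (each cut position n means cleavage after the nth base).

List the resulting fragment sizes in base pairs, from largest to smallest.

6517, 2796, 1085 bp

Combined cut positions (sorted): 2796, 3881.
Linear molecule, 2 cuts → 3 fragments:
  2796 − 0 = 2796 bp
  3881 − 2796 = 1085 bp
  10398 − 3881 = 6517 bp
Sorted largest to smallest: 6517, 2796, 1085 bp.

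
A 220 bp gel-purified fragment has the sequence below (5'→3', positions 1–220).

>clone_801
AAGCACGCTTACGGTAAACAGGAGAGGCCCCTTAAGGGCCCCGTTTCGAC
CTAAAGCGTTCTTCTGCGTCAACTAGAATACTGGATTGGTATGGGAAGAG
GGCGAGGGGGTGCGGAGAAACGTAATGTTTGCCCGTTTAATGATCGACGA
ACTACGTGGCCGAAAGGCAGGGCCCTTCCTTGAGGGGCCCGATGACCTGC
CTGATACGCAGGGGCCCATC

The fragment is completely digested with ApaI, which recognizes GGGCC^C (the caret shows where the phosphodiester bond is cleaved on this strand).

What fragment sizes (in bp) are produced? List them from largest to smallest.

ApaI sites (GGGCCC) start at positions 36, 170, 185, 212.
ApaI cuts after base 5 of each site (before the last base), so after positions 40, 174, 189, 216.
Linear molecule, 4 cuts → 5 fragments:
  1–40 → 40 bp
  41–174 → 134 bp
  175–189 → 15 bp
  190–216 → 27 bp
  217–220 → 4 bp
Sorted largest to smallest: 134, 40, 27, 15, 4 bp.

134, 40, 27, 15, 4 bp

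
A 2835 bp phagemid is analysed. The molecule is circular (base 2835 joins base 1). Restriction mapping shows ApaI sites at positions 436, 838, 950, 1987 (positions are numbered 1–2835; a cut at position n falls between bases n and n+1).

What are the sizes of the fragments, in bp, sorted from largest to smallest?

Circular molecule, 4 cuts → 4 fragments:
  838 − 436 = 402 bp
  950 − 838 = 112 bp
  1987 − 950 = 1037 bp
  wrap: 2835 − 1987 + 436 = 1284 bp
Sorted largest to smallest: 1284, 1037, 402, 112 bp.

1284, 1037, 402, 112 bp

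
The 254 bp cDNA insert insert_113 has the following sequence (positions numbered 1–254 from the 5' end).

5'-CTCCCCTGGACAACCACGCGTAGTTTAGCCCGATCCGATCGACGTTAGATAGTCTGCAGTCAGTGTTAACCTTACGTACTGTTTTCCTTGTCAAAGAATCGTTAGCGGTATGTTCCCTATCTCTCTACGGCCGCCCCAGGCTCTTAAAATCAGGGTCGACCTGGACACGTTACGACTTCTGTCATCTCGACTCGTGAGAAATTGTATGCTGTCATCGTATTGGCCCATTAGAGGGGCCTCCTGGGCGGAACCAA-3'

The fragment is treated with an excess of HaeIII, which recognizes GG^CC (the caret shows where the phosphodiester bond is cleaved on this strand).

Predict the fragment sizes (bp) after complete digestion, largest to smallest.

130, 93, 18, 13 bp

HaeIII sites (GGCC) start at positions 129, 222, 235.
HaeIII cuts after base 2 of each site, so after positions 130, 223, 236.
Linear molecule, 3 cuts → 4 fragments:
  1–130 → 130 bp
  131–223 → 93 bp
  224–236 → 13 bp
  237–254 → 18 bp
Sorted largest to smallest: 130, 93, 18, 13 bp.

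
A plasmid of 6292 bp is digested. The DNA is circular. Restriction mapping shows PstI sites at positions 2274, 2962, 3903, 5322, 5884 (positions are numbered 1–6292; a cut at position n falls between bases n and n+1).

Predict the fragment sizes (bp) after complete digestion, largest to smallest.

Circular molecule, 5 cuts → 5 fragments:
  2962 − 2274 = 688 bp
  3903 − 2962 = 941 bp
  5322 − 3903 = 1419 bp
  5884 − 5322 = 562 bp
  wrap: 6292 − 5884 + 2274 = 2682 bp
Sorted largest to smallest: 2682, 1419, 941, 688, 562 bp.

2682, 1419, 941, 688, 562 bp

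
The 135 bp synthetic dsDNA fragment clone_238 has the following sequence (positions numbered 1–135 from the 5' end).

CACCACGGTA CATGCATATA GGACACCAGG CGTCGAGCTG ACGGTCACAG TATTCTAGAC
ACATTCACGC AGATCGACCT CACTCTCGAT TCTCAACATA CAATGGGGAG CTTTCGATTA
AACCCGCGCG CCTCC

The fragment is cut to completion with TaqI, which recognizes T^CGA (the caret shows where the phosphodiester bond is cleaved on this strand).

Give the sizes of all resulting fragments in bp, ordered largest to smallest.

41, 33, 28, 21, 12 bp

TaqI sites (TCGA) start at positions 33, 74, 86, 114.
TaqI cuts after the first base of each site, so after positions 33, 74, 86, 114.
Linear molecule, 4 cuts → 5 fragments:
  1–33 → 33 bp
  34–74 → 41 bp
  75–86 → 12 bp
  87–114 → 28 bp
  115–135 → 21 bp
Sorted largest to smallest: 41, 33, 28, 21, 12 bp.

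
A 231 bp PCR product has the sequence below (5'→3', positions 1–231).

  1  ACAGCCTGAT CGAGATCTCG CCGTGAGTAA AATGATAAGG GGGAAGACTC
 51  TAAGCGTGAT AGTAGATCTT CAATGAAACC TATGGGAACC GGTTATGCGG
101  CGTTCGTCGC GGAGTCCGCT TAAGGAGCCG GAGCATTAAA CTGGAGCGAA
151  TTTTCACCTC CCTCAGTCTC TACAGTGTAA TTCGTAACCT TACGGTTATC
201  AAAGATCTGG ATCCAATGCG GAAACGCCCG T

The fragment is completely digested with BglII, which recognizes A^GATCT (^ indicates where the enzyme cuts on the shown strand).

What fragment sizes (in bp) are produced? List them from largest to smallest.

139, 51, 28, 13 bp

BglII sites (AGATCT) start at positions 13, 64, 203.
BglII cuts after the first base of each site, so after positions 13, 64, 203.
Linear molecule, 3 cuts → 4 fragments:
  1–13 → 13 bp
  14–64 → 51 bp
  65–203 → 139 bp
  204–231 → 28 bp
Sorted largest to smallest: 139, 51, 28, 13 bp.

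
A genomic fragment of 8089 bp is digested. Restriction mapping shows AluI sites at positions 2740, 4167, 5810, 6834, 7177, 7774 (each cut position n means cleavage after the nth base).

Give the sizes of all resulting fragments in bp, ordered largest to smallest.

2740, 1643, 1427, 1024, 597, 343, 315 bp

Linear molecule, 6 cuts → 7 fragments:
  2740 − 0 = 2740 bp
  4167 − 2740 = 1427 bp
  5810 − 4167 = 1643 bp
  6834 − 5810 = 1024 bp
  7177 − 6834 = 343 bp
  7774 − 7177 = 597 bp
  8089 − 7774 = 315 bp
Sorted largest to smallest: 2740, 1643, 1427, 1024, 597, 343, 315 bp.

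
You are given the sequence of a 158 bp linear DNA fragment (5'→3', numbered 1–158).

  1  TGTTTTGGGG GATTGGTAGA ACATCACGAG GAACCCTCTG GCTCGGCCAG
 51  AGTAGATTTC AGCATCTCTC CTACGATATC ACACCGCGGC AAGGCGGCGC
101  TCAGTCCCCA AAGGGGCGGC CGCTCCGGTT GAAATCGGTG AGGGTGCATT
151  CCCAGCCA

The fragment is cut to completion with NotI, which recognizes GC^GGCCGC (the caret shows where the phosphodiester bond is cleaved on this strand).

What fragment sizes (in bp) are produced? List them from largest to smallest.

The NotI site (GCGGCCGC) starts at position 116.
NotI cuts after base 2 of each site, so after position 117.
Linear molecule, 1 cut → 2 fragments:
  1–117 → 117 bp
  118–158 → 41 bp
Sorted largest to smallest: 117, 41 bp.

117, 41 bp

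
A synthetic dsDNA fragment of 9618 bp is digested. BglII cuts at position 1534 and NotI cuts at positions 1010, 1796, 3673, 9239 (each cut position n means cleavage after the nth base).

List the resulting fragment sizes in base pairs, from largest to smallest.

5566, 1877, 1010, 524, 379, 262 bp

Combined cut positions (sorted): 1010, 1534, 1796, 3673, 9239.
Linear molecule, 5 cuts → 6 fragments:
  1010 − 0 = 1010 bp
  1534 − 1010 = 524 bp
  1796 − 1534 = 262 bp
  3673 − 1796 = 1877 bp
  9239 − 3673 = 5566 bp
  9618 − 9239 = 379 bp
Sorted largest to smallest: 5566, 1877, 1010, 524, 379, 262 bp.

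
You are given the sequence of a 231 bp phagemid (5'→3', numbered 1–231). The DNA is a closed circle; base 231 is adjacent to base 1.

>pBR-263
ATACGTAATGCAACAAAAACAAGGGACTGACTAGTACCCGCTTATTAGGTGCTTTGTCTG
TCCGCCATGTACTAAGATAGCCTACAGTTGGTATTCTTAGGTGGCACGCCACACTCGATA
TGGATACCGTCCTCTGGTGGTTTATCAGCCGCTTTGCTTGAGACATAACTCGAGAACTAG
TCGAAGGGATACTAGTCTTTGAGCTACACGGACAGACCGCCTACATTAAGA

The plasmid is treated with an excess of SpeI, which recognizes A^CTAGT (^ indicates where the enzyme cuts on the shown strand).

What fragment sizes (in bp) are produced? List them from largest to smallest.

146, 70, 15 bp

SpeI sites (ACTAGT) start at positions 30, 176, 191.
SpeI cuts after the first base of each site, so after positions 30, 176, 191.
Circular molecule, 3 cuts → 3 fragments:
  31–176 → 146 bp
  177–191 → 15 bp
  192–231 then 1–30 → 40 + 30 = 70 bp
Sorted largest to smallest: 146, 70, 15 bp.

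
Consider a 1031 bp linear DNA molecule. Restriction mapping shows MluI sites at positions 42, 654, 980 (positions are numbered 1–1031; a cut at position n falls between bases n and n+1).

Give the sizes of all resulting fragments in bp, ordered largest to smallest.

Linear molecule, 3 cuts → 4 fragments:
  42 − 0 = 42 bp
  654 − 42 = 612 bp
  980 − 654 = 326 bp
  1031 − 980 = 51 bp
Sorted largest to smallest: 612, 326, 51, 42 bp.

612, 326, 51, 42 bp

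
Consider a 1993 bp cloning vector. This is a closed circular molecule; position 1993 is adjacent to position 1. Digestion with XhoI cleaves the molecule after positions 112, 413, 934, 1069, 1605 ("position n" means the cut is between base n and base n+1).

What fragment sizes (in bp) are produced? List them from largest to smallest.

Circular molecule, 5 cuts → 5 fragments:
  413 − 112 = 301 bp
  934 − 413 = 521 bp
  1069 − 934 = 135 bp
  1605 − 1069 = 536 bp
  wrap: 1993 − 1605 + 112 = 500 bp
Sorted largest to smallest: 536, 521, 500, 301, 135 bp.

536, 521, 500, 301, 135 bp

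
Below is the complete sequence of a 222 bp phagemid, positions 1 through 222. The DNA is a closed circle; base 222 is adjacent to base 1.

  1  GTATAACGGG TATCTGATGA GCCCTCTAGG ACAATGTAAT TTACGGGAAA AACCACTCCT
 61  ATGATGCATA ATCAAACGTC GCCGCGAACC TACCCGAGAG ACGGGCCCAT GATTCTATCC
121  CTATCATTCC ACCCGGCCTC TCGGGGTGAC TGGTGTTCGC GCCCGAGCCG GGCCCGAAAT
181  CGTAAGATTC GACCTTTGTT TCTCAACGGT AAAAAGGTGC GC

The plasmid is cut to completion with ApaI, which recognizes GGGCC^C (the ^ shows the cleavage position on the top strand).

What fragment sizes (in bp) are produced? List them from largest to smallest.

ApaI sites (GGGCCC) start at positions 103, 170.
ApaI cuts after base 5 of each site (before the last base), so after positions 107, 174.
Circular molecule, 2 cuts → 2 fragments:
  108–174 → 67 bp
  175–222 then 1–107 → 48 + 107 = 155 bp
Sorted largest to smallest: 155, 67 bp.

155, 67 bp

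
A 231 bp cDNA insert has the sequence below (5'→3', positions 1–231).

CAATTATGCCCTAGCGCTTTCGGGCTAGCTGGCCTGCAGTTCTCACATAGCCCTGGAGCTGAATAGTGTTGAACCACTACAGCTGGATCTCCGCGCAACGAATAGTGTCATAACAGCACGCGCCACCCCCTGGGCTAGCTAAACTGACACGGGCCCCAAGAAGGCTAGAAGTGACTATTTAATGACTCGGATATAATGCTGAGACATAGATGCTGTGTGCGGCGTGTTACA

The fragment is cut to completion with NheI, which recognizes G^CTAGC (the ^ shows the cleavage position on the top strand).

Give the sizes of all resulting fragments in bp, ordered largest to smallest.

110, 97, 24 bp

NheI sites (GCTAGC) start at positions 24, 134.
NheI cuts after the first base of each site, so after positions 24, 134.
Linear molecule, 2 cuts → 3 fragments:
  1–24 → 24 bp
  25–134 → 110 bp
  135–231 → 97 bp
Sorted largest to smallest: 110, 97, 24 bp.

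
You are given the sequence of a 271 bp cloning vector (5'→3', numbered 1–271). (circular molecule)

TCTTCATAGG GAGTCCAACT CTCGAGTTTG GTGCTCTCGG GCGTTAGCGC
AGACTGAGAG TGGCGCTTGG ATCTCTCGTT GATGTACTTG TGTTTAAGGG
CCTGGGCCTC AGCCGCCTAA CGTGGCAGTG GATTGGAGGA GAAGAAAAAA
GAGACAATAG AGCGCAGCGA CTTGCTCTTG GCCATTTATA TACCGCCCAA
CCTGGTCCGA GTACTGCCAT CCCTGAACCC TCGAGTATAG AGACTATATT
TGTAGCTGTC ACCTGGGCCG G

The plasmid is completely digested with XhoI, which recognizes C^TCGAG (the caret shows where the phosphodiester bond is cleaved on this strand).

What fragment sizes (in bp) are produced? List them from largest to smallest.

XhoI sites (CTCGAG) start at positions 21, 230.
XhoI cuts after the first base of each site, so after positions 21, 230.
Circular molecule, 2 cuts → 2 fragments:
  22–230 → 209 bp
  231–271 then 1–21 → 41 + 21 = 62 bp
Sorted largest to smallest: 209, 62 bp.

209, 62 bp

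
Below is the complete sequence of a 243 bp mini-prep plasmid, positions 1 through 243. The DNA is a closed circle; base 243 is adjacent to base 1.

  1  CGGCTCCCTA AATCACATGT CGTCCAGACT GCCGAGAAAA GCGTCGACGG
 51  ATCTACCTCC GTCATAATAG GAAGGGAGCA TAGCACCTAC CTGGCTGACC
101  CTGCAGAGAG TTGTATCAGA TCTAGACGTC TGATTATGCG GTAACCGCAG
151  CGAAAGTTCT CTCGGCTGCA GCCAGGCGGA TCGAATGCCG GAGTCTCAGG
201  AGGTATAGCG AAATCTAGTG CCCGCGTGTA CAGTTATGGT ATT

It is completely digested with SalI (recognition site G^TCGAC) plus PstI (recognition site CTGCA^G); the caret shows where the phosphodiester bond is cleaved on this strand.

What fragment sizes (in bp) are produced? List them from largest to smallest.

The SalI site (GTCGAC) starts at position 43.
SalI cuts after the first base of each site, so after position 43.
PstI sites (CTGCAG) start at positions 101, 166.
PstI cuts after base 5 of each site (before the last base), so after positions 105, 170.
Combined cut positions: 43, 105, 170.
Circular molecule, 3 cuts → 3 fragments:
  44–105 → 62 bp
  106–170 → 65 bp
  171–243 then 1–43 → 73 + 43 = 116 bp
Sorted largest to smallest: 116, 65, 62 bp.

116, 65, 62 bp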